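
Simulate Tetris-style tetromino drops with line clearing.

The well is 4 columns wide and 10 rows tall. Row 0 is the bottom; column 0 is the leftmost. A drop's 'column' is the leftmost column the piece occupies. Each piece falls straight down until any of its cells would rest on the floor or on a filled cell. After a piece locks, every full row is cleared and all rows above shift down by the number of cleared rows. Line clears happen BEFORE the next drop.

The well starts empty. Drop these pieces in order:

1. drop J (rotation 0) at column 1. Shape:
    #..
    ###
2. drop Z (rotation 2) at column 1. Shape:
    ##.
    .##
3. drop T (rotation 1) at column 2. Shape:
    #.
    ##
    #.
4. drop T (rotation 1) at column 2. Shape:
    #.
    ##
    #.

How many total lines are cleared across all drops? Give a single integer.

Answer: 0

Derivation:
Drop 1: J rot0 at col 1 lands with bottom-row=0; cleared 0 line(s) (total 0); column heights now [0 2 1 1], max=2
Drop 2: Z rot2 at col 1 lands with bottom-row=1; cleared 0 line(s) (total 0); column heights now [0 3 3 2], max=3
Drop 3: T rot1 at col 2 lands with bottom-row=3; cleared 0 line(s) (total 0); column heights now [0 3 6 5], max=6
Drop 4: T rot1 at col 2 lands with bottom-row=6; cleared 0 line(s) (total 0); column heights now [0 3 9 8], max=9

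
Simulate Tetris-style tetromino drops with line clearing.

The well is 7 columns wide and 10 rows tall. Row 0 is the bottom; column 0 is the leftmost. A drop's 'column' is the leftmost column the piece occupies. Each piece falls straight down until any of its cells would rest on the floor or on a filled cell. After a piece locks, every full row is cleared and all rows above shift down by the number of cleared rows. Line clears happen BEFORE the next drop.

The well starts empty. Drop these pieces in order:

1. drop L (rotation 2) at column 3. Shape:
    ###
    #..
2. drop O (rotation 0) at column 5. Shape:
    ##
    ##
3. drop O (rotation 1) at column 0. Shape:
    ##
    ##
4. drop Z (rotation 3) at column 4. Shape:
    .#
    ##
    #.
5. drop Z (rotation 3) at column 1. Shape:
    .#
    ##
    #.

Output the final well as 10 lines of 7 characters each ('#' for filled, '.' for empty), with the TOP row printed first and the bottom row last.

Drop 1: L rot2 at col 3 lands with bottom-row=0; cleared 0 line(s) (total 0); column heights now [0 0 0 2 2 2 0], max=2
Drop 2: O rot0 at col 5 lands with bottom-row=2; cleared 0 line(s) (total 0); column heights now [0 0 0 2 2 4 4], max=4
Drop 3: O rot1 at col 0 lands with bottom-row=0; cleared 0 line(s) (total 0); column heights now [2 2 0 2 2 4 4], max=4
Drop 4: Z rot3 at col 4 lands with bottom-row=3; cleared 0 line(s) (total 0); column heights now [2 2 0 2 5 6 4], max=6
Drop 5: Z rot3 at col 1 lands with bottom-row=2; cleared 0 line(s) (total 0); column heights now [2 4 5 2 5 6 4], max=6

Answer: .......
.......
.......
.......
.....#.
..#.##.
.##.###
.#...##
##.###.
##.#...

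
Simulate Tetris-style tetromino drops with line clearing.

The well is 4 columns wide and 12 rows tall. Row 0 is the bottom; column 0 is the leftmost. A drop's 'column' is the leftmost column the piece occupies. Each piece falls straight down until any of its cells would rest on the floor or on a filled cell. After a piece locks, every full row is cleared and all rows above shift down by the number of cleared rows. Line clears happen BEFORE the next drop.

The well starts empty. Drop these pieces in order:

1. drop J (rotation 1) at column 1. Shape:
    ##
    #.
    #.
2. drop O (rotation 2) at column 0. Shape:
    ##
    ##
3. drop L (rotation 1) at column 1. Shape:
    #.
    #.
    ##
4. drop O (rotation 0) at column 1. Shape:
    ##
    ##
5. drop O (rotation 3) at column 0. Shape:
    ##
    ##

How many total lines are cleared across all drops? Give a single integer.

Drop 1: J rot1 at col 1 lands with bottom-row=0; cleared 0 line(s) (total 0); column heights now [0 3 3 0], max=3
Drop 2: O rot2 at col 0 lands with bottom-row=3; cleared 0 line(s) (total 0); column heights now [5 5 3 0], max=5
Drop 3: L rot1 at col 1 lands with bottom-row=5; cleared 0 line(s) (total 0); column heights now [5 8 6 0], max=8
Drop 4: O rot0 at col 1 lands with bottom-row=8; cleared 0 line(s) (total 0); column heights now [5 10 10 0], max=10
Drop 5: O rot3 at col 0 lands with bottom-row=10; cleared 0 line(s) (total 0); column heights now [12 12 10 0], max=12

Answer: 0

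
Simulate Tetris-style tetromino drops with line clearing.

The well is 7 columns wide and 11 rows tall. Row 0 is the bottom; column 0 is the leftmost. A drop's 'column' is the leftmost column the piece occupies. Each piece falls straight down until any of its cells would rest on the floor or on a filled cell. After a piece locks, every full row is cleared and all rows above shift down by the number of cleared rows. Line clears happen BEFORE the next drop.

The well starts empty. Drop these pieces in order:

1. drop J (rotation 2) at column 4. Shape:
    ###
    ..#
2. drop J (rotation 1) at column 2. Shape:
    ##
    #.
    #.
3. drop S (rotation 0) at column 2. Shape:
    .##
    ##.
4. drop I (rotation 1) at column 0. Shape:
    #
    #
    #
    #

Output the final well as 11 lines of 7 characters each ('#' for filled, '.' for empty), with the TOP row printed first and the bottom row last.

Drop 1: J rot2 at col 4 lands with bottom-row=0; cleared 0 line(s) (total 0); column heights now [0 0 0 0 2 2 2], max=2
Drop 2: J rot1 at col 2 lands with bottom-row=0; cleared 0 line(s) (total 0); column heights now [0 0 3 3 2 2 2], max=3
Drop 3: S rot0 at col 2 lands with bottom-row=3; cleared 0 line(s) (total 0); column heights now [0 0 4 5 5 2 2], max=5
Drop 4: I rot1 at col 0 lands with bottom-row=0; cleared 0 line(s) (total 0); column heights now [4 0 4 5 5 2 2], max=5

Answer: .......
.......
.......
.......
.......
.......
...##..
#.##...
#.##...
#.#.###
#.#...#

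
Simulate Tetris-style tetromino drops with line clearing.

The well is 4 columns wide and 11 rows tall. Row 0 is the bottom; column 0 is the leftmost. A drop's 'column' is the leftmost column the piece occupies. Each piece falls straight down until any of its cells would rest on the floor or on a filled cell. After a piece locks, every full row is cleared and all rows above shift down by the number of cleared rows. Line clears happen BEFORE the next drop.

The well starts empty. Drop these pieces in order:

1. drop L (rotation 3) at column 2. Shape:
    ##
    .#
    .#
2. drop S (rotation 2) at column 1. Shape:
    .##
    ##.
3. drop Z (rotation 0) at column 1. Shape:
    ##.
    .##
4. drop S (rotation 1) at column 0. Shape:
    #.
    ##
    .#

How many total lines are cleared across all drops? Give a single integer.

Answer: 0

Derivation:
Drop 1: L rot3 at col 2 lands with bottom-row=0; cleared 0 line(s) (total 0); column heights now [0 0 3 3], max=3
Drop 2: S rot2 at col 1 lands with bottom-row=3; cleared 0 line(s) (total 0); column heights now [0 4 5 5], max=5
Drop 3: Z rot0 at col 1 lands with bottom-row=5; cleared 0 line(s) (total 0); column heights now [0 7 7 6], max=7
Drop 4: S rot1 at col 0 lands with bottom-row=7; cleared 0 line(s) (total 0); column heights now [10 9 7 6], max=10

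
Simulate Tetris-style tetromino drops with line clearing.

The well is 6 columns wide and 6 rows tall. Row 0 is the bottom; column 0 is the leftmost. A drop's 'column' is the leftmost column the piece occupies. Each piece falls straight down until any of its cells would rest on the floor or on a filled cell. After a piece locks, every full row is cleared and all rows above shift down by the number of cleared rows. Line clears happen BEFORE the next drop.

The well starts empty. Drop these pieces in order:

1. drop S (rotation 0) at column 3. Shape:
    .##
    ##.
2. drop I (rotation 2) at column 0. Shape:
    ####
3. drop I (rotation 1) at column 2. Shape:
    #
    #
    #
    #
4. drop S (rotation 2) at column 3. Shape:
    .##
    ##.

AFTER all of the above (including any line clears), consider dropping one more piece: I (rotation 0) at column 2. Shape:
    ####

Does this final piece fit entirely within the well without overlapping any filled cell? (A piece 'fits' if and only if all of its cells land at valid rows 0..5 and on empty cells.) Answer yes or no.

Answer: yes

Derivation:
Drop 1: S rot0 at col 3 lands with bottom-row=0; cleared 0 line(s) (total 0); column heights now [0 0 0 1 2 2], max=2
Drop 2: I rot2 at col 0 lands with bottom-row=1; cleared 1 line(s) (total 1); column heights now [0 0 0 1 1 0], max=1
Drop 3: I rot1 at col 2 lands with bottom-row=0; cleared 0 line(s) (total 1); column heights now [0 0 4 1 1 0], max=4
Drop 4: S rot2 at col 3 lands with bottom-row=1; cleared 0 line(s) (total 1); column heights now [0 0 4 2 3 3], max=4
Test piece I rot0 at col 2 (width 4): heights before test = [0 0 4 2 3 3]; fits = True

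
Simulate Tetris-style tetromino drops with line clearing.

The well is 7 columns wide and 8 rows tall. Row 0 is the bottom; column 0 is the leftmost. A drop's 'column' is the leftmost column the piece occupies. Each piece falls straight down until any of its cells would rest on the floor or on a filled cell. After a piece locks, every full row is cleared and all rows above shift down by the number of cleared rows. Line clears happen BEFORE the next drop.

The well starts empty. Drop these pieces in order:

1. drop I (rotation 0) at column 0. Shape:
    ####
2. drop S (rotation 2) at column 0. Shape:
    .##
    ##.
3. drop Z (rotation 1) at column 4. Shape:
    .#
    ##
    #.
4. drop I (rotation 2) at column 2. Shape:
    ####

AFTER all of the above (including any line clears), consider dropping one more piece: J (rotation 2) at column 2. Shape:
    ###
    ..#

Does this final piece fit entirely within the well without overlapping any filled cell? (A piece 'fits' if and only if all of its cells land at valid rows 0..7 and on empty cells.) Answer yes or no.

Drop 1: I rot0 at col 0 lands with bottom-row=0; cleared 0 line(s) (total 0); column heights now [1 1 1 1 0 0 0], max=1
Drop 2: S rot2 at col 0 lands with bottom-row=1; cleared 0 line(s) (total 0); column heights now [2 3 3 1 0 0 0], max=3
Drop 3: Z rot1 at col 4 lands with bottom-row=0; cleared 0 line(s) (total 0); column heights now [2 3 3 1 2 3 0], max=3
Drop 4: I rot2 at col 2 lands with bottom-row=3; cleared 0 line(s) (total 0); column heights now [2 3 4 4 4 4 0], max=4
Test piece J rot2 at col 2 (width 3): heights before test = [2 3 4 4 4 4 0]; fits = True

Answer: yes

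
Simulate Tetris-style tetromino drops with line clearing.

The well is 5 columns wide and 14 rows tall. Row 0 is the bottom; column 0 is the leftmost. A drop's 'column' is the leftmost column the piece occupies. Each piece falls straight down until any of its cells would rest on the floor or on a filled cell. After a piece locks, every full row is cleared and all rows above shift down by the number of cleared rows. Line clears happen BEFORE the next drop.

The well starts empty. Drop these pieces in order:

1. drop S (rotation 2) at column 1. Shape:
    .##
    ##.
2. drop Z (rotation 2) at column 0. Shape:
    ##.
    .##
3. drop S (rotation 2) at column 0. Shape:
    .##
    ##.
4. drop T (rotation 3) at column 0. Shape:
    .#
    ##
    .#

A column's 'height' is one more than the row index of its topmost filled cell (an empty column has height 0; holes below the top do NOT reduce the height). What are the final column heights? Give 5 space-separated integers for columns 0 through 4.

Drop 1: S rot2 at col 1 lands with bottom-row=0; cleared 0 line(s) (total 0); column heights now [0 1 2 2 0], max=2
Drop 2: Z rot2 at col 0 lands with bottom-row=2; cleared 0 line(s) (total 0); column heights now [4 4 3 2 0], max=4
Drop 3: S rot2 at col 0 lands with bottom-row=4; cleared 0 line(s) (total 0); column heights now [5 6 6 2 0], max=6
Drop 4: T rot3 at col 0 lands with bottom-row=6; cleared 0 line(s) (total 0); column heights now [8 9 6 2 0], max=9

Answer: 8 9 6 2 0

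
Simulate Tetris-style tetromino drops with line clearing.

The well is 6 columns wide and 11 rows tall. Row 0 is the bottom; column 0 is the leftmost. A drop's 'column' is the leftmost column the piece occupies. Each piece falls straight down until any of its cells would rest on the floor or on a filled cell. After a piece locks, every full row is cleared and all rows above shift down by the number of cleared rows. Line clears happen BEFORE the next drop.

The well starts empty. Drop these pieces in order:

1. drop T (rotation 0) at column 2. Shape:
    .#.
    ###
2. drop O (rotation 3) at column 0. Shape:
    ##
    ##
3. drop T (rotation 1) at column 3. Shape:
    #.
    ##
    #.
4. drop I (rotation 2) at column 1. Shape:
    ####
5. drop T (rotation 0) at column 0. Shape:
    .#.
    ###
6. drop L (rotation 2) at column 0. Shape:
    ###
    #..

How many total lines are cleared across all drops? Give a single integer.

Answer: 0

Derivation:
Drop 1: T rot0 at col 2 lands with bottom-row=0; cleared 0 line(s) (total 0); column heights now [0 0 1 2 1 0], max=2
Drop 2: O rot3 at col 0 lands with bottom-row=0; cleared 0 line(s) (total 0); column heights now [2 2 1 2 1 0], max=2
Drop 3: T rot1 at col 3 lands with bottom-row=2; cleared 0 line(s) (total 0); column heights now [2 2 1 5 4 0], max=5
Drop 4: I rot2 at col 1 lands with bottom-row=5; cleared 0 line(s) (total 0); column heights now [2 6 6 6 6 0], max=6
Drop 5: T rot0 at col 0 lands with bottom-row=6; cleared 0 line(s) (total 0); column heights now [7 8 7 6 6 0], max=8
Drop 6: L rot2 at col 0 lands with bottom-row=7; cleared 0 line(s) (total 0); column heights now [9 9 9 6 6 0], max=9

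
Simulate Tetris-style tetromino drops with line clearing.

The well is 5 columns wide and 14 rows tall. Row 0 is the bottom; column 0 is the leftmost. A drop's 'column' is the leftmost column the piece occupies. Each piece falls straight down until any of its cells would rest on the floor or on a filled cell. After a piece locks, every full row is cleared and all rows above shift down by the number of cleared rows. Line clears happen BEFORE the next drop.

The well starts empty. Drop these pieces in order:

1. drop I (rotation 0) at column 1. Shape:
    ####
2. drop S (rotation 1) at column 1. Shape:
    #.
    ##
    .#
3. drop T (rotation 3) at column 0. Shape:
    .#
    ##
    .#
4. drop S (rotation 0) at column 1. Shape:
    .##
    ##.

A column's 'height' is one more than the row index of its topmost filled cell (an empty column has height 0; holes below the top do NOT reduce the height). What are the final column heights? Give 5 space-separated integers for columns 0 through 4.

Answer: 6 8 9 9 1

Derivation:
Drop 1: I rot0 at col 1 lands with bottom-row=0; cleared 0 line(s) (total 0); column heights now [0 1 1 1 1], max=1
Drop 2: S rot1 at col 1 lands with bottom-row=1; cleared 0 line(s) (total 0); column heights now [0 4 3 1 1], max=4
Drop 3: T rot3 at col 0 lands with bottom-row=4; cleared 0 line(s) (total 0); column heights now [6 7 3 1 1], max=7
Drop 4: S rot0 at col 1 lands with bottom-row=7; cleared 0 line(s) (total 0); column heights now [6 8 9 9 1], max=9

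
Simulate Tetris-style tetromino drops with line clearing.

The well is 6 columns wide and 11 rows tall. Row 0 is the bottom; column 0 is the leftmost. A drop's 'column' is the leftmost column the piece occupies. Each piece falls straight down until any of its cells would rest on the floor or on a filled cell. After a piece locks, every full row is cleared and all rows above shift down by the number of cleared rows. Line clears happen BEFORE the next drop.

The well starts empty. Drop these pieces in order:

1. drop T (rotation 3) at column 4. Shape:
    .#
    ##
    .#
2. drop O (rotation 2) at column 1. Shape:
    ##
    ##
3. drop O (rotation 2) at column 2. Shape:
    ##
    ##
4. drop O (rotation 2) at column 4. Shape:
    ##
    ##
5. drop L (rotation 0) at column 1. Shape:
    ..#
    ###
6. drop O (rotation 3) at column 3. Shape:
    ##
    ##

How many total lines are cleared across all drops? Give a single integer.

Answer: 0

Derivation:
Drop 1: T rot3 at col 4 lands with bottom-row=0; cleared 0 line(s) (total 0); column heights now [0 0 0 0 2 3], max=3
Drop 2: O rot2 at col 1 lands with bottom-row=0; cleared 0 line(s) (total 0); column heights now [0 2 2 0 2 3], max=3
Drop 3: O rot2 at col 2 lands with bottom-row=2; cleared 0 line(s) (total 0); column heights now [0 2 4 4 2 3], max=4
Drop 4: O rot2 at col 4 lands with bottom-row=3; cleared 0 line(s) (total 0); column heights now [0 2 4 4 5 5], max=5
Drop 5: L rot0 at col 1 lands with bottom-row=4; cleared 0 line(s) (total 0); column heights now [0 5 5 6 5 5], max=6
Drop 6: O rot3 at col 3 lands with bottom-row=6; cleared 0 line(s) (total 0); column heights now [0 5 5 8 8 5], max=8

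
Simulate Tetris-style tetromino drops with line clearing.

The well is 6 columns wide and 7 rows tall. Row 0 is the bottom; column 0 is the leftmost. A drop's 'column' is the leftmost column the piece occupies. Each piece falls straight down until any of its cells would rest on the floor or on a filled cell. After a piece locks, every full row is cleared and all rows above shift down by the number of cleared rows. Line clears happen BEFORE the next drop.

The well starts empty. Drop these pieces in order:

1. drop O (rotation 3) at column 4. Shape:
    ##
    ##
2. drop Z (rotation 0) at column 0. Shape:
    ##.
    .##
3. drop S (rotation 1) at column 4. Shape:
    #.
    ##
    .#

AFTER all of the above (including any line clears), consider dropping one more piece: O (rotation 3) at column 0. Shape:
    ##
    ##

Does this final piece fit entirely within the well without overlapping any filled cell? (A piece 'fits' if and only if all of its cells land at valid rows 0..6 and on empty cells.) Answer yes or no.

Drop 1: O rot3 at col 4 lands with bottom-row=0; cleared 0 line(s) (total 0); column heights now [0 0 0 0 2 2], max=2
Drop 2: Z rot0 at col 0 lands with bottom-row=0; cleared 0 line(s) (total 0); column heights now [2 2 1 0 2 2], max=2
Drop 3: S rot1 at col 4 lands with bottom-row=2; cleared 0 line(s) (total 0); column heights now [2 2 1 0 5 4], max=5
Test piece O rot3 at col 0 (width 2): heights before test = [2 2 1 0 5 4]; fits = True

Answer: yes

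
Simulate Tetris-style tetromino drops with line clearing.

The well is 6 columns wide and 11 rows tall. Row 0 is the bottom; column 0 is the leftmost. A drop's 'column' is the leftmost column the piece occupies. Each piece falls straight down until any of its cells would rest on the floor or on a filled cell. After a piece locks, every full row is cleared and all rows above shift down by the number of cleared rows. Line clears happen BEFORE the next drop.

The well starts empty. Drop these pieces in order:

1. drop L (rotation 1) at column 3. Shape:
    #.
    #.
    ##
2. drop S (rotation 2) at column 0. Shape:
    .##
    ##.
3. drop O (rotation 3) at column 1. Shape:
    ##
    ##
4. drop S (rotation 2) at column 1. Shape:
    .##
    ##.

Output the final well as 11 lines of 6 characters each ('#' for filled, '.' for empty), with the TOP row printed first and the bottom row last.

Drop 1: L rot1 at col 3 lands with bottom-row=0; cleared 0 line(s) (total 0); column heights now [0 0 0 3 1 0], max=3
Drop 2: S rot2 at col 0 lands with bottom-row=0; cleared 0 line(s) (total 0); column heights now [1 2 2 3 1 0], max=3
Drop 3: O rot3 at col 1 lands with bottom-row=2; cleared 0 line(s) (total 0); column heights now [1 4 4 3 1 0], max=4
Drop 4: S rot2 at col 1 lands with bottom-row=4; cleared 0 line(s) (total 0); column heights now [1 5 6 6 1 0], max=6

Answer: ......
......
......
......
......
..##..
.##...
.##...
.###..
.###..
##.##.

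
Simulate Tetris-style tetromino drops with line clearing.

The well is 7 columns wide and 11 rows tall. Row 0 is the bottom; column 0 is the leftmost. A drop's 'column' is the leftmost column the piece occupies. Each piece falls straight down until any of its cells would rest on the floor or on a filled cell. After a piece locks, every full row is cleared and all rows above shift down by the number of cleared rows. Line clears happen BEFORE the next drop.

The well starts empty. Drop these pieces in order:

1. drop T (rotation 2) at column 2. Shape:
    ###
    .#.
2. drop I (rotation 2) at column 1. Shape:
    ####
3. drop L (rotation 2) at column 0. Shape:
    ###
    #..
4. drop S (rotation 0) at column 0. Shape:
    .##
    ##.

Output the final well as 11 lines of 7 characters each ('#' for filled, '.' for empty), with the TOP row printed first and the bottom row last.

Answer: .......
.......
.......
.......
.......
.##....
##.....
###....
#####..
..###..
...#...

Derivation:
Drop 1: T rot2 at col 2 lands with bottom-row=0; cleared 0 line(s) (total 0); column heights now [0 0 2 2 2 0 0], max=2
Drop 2: I rot2 at col 1 lands with bottom-row=2; cleared 0 line(s) (total 0); column heights now [0 3 3 3 3 0 0], max=3
Drop 3: L rot2 at col 0 lands with bottom-row=2; cleared 0 line(s) (total 0); column heights now [4 4 4 3 3 0 0], max=4
Drop 4: S rot0 at col 0 lands with bottom-row=4; cleared 0 line(s) (total 0); column heights now [5 6 6 3 3 0 0], max=6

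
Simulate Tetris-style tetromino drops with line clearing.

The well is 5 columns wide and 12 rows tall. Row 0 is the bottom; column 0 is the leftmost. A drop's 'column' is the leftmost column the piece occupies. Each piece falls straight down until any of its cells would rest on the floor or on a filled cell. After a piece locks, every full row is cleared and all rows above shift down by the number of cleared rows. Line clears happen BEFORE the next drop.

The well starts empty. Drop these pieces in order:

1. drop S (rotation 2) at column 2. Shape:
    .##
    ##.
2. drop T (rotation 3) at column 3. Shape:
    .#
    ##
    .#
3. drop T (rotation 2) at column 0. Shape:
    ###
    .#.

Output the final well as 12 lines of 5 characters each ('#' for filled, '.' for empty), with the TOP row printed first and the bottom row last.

Drop 1: S rot2 at col 2 lands with bottom-row=0; cleared 0 line(s) (total 0); column heights now [0 0 1 2 2], max=2
Drop 2: T rot3 at col 3 lands with bottom-row=2; cleared 0 line(s) (total 0); column heights now [0 0 1 4 5], max=5
Drop 3: T rot2 at col 0 lands with bottom-row=0; cleared 1 line(s) (total 1); column heights now [0 1 1 3 4], max=4

Answer: .....
.....
.....
.....
.....
.....
.....
.....
....#
...##
....#
.###.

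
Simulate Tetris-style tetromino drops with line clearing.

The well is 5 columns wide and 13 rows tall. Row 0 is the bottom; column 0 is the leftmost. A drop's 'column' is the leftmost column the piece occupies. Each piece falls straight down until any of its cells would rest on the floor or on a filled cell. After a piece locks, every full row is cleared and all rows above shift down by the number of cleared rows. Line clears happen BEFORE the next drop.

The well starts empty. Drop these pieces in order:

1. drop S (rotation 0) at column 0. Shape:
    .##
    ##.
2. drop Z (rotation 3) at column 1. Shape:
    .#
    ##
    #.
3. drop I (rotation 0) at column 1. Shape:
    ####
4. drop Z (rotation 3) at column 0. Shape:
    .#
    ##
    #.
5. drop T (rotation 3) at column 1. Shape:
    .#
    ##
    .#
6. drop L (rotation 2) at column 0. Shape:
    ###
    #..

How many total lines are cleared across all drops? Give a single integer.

Answer: 1

Derivation:
Drop 1: S rot0 at col 0 lands with bottom-row=0; cleared 0 line(s) (total 0); column heights now [1 2 2 0 0], max=2
Drop 2: Z rot3 at col 1 lands with bottom-row=2; cleared 0 line(s) (total 0); column heights now [1 4 5 0 0], max=5
Drop 3: I rot0 at col 1 lands with bottom-row=5; cleared 0 line(s) (total 0); column heights now [1 6 6 6 6], max=6
Drop 4: Z rot3 at col 0 lands with bottom-row=5; cleared 1 line(s) (total 1); column heights now [6 7 5 0 0], max=7
Drop 5: T rot3 at col 1 lands with bottom-row=6; cleared 0 line(s) (total 1); column heights now [6 8 9 0 0], max=9
Drop 6: L rot2 at col 0 lands with bottom-row=8; cleared 0 line(s) (total 1); column heights now [10 10 10 0 0], max=10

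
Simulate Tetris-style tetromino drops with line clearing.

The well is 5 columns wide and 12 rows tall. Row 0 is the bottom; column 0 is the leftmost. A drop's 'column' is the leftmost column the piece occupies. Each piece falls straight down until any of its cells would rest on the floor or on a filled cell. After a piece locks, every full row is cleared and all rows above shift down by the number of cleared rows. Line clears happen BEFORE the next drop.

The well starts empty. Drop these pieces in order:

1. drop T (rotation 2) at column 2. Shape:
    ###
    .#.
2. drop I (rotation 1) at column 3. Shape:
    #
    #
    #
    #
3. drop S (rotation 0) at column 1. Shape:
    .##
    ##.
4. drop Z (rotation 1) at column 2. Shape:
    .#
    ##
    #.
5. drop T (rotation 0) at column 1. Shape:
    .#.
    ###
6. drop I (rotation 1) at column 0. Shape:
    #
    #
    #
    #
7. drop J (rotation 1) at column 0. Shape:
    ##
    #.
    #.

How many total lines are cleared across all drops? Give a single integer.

Drop 1: T rot2 at col 2 lands with bottom-row=0; cleared 0 line(s) (total 0); column heights now [0 0 2 2 2], max=2
Drop 2: I rot1 at col 3 lands with bottom-row=2; cleared 0 line(s) (total 0); column heights now [0 0 2 6 2], max=6
Drop 3: S rot0 at col 1 lands with bottom-row=5; cleared 0 line(s) (total 0); column heights now [0 6 7 7 2], max=7
Drop 4: Z rot1 at col 2 lands with bottom-row=7; cleared 0 line(s) (total 0); column heights now [0 6 9 10 2], max=10
Drop 5: T rot0 at col 1 lands with bottom-row=10; cleared 0 line(s) (total 0); column heights now [0 11 12 11 2], max=12
Drop 6: I rot1 at col 0 lands with bottom-row=0; cleared 0 line(s) (total 0); column heights now [4 11 12 11 2], max=12
Drop 7: J rot1 at col 0 lands with bottom-row=9; cleared 0 line(s) (total 0); column heights now [12 12 12 11 2], max=12

Answer: 0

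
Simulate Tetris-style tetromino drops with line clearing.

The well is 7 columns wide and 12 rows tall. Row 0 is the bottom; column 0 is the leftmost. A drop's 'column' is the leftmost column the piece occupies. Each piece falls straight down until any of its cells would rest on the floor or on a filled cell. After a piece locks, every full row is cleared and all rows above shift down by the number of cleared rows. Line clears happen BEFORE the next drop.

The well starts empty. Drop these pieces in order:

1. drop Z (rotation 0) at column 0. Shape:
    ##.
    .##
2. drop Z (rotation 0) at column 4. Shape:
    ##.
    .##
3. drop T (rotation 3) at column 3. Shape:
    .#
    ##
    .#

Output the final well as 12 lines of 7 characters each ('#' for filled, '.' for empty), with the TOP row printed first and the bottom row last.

Answer: .......
.......
.......
.......
.......
.......
.......
....#..
...##..
....#..
##..##.
.##..##

Derivation:
Drop 1: Z rot0 at col 0 lands with bottom-row=0; cleared 0 line(s) (total 0); column heights now [2 2 1 0 0 0 0], max=2
Drop 2: Z rot0 at col 4 lands with bottom-row=0; cleared 0 line(s) (total 0); column heights now [2 2 1 0 2 2 1], max=2
Drop 3: T rot3 at col 3 lands with bottom-row=2; cleared 0 line(s) (total 0); column heights now [2 2 1 4 5 2 1], max=5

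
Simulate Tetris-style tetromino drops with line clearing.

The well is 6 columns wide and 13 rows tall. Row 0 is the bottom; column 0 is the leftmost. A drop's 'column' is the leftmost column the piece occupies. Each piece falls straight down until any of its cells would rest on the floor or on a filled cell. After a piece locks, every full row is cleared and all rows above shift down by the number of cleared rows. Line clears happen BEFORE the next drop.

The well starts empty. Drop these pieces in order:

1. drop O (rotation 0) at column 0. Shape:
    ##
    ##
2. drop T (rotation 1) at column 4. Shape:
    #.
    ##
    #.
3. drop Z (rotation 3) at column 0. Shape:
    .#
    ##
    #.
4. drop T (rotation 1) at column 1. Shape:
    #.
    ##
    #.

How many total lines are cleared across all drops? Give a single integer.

Drop 1: O rot0 at col 0 lands with bottom-row=0; cleared 0 line(s) (total 0); column heights now [2 2 0 0 0 0], max=2
Drop 2: T rot1 at col 4 lands with bottom-row=0; cleared 0 line(s) (total 0); column heights now [2 2 0 0 3 2], max=3
Drop 3: Z rot3 at col 0 lands with bottom-row=2; cleared 0 line(s) (total 0); column heights now [4 5 0 0 3 2], max=5
Drop 4: T rot1 at col 1 lands with bottom-row=5; cleared 0 line(s) (total 0); column heights now [4 8 7 0 3 2], max=8

Answer: 0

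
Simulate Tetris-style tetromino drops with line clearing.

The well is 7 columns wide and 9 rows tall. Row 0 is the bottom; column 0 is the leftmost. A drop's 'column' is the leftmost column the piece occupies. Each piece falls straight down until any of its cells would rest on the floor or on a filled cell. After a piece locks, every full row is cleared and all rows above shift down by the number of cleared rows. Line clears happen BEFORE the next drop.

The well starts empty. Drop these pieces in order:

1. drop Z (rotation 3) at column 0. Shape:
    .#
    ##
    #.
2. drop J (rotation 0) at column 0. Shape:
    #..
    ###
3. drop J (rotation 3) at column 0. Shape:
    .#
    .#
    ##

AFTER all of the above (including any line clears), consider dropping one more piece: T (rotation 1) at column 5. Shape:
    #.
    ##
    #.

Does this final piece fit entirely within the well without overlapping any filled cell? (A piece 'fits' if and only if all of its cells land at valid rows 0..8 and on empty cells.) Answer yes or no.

Drop 1: Z rot3 at col 0 lands with bottom-row=0; cleared 0 line(s) (total 0); column heights now [2 3 0 0 0 0 0], max=3
Drop 2: J rot0 at col 0 lands with bottom-row=3; cleared 0 line(s) (total 0); column heights now [5 4 4 0 0 0 0], max=5
Drop 3: J rot3 at col 0 lands with bottom-row=5; cleared 0 line(s) (total 0); column heights now [6 8 4 0 0 0 0], max=8
Test piece T rot1 at col 5 (width 2): heights before test = [6 8 4 0 0 0 0]; fits = True

Answer: yes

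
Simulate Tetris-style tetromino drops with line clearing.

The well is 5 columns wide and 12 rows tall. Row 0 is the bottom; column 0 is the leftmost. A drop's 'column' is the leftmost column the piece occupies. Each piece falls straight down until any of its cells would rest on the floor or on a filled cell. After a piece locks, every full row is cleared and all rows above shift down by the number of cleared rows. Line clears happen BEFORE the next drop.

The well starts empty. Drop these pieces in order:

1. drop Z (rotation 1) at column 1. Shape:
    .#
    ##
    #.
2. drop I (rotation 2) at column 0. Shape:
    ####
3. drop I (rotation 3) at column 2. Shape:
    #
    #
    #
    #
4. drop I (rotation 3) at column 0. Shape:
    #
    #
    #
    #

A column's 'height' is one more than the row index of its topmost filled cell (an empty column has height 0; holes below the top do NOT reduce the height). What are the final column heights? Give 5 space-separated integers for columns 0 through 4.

Answer: 8 4 8 4 0

Derivation:
Drop 1: Z rot1 at col 1 lands with bottom-row=0; cleared 0 line(s) (total 0); column heights now [0 2 3 0 0], max=3
Drop 2: I rot2 at col 0 lands with bottom-row=3; cleared 0 line(s) (total 0); column heights now [4 4 4 4 0], max=4
Drop 3: I rot3 at col 2 lands with bottom-row=4; cleared 0 line(s) (total 0); column heights now [4 4 8 4 0], max=8
Drop 4: I rot3 at col 0 lands with bottom-row=4; cleared 0 line(s) (total 0); column heights now [8 4 8 4 0], max=8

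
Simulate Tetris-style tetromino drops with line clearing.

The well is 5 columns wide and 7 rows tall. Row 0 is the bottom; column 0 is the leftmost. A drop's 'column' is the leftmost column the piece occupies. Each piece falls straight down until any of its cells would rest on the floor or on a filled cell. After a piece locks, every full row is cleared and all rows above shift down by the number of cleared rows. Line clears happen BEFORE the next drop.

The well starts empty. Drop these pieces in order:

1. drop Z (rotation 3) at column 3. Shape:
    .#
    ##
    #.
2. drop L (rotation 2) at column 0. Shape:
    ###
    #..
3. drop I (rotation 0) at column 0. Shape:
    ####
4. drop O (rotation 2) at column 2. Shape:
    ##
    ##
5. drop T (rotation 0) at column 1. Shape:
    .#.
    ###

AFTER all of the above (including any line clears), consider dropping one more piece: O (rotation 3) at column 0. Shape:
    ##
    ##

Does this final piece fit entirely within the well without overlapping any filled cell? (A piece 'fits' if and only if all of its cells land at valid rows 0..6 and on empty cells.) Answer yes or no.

Answer: yes

Derivation:
Drop 1: Z rot3 at col 3 lands with bottom-row=0; cleared 0 line(s) (total 0); column heights now [0 0 0 2 3], max=3
Drop 2: L rot2 at col 0 lands with bottom-row=0; cleared 1 line(s) (total 1); column heights now [1 0 0 1 2], max=2
Drop 3: I rot0 at col 0 lands with bottom-row=1; cleared 1 line(s) (total 2); column heights now [1 0 0 1 0], max=1
Drop 4: O rot2 at col 2 lands with bottom-row=1; cleared 0 line(s) (total 2); column heights now [1 0 3 3 0], max=3
Drop 5: T rot0 at col 1 lands with bottom-row=3; cleared 0 line(s) (total 2); column heights now [1 4 5 4 0], max=5
Test piece O rot3 at col 0 (width 2): heights before test = [1 4 5 4 0]; fits = True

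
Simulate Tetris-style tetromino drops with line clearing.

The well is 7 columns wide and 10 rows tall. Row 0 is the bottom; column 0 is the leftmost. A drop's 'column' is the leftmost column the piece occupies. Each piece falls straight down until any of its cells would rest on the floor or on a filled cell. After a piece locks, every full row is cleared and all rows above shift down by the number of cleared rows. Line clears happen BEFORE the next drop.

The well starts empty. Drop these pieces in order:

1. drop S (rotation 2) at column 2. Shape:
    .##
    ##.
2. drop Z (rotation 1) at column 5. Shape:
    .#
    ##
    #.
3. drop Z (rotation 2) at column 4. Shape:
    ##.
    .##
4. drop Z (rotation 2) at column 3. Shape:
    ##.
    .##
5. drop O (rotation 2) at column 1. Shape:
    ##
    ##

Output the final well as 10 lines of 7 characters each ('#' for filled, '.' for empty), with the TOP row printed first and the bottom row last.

Drop 1: S rot2 at col 2 lands with bottom-row=0; cleared 0 line(s) (total 0); column heights now [0 0 1 2 2 0 0], max=2
Drop 2: Z rot1 at col 5 lands with bottom-row=0; cleared 0 line(s) (total 0); column heights now [0 0 1 2 2 2 3], max=3
Drop 3: Z rot2 at col 4 lands with bottom-row=3; cleared 0 line(s) (total 0); column heights now [0 0 1 2 5 5 4], max=5
Drop 4: Z rot2 at col 3 lands with bottom-row=5; cleared 0 line(s) (total 0); column heights now [0 0 1 7 7 6 4], max=7
Drop 5: O rot2 at col 1 lands with bottom-row=1; cleared 0 line(s) (total 0); column heights now [0 3 3 7 7 6 4], max=7

Answer: .......
.......
.......
...##..
....##.
....##.
.....##
.##...#
.######
..##.#.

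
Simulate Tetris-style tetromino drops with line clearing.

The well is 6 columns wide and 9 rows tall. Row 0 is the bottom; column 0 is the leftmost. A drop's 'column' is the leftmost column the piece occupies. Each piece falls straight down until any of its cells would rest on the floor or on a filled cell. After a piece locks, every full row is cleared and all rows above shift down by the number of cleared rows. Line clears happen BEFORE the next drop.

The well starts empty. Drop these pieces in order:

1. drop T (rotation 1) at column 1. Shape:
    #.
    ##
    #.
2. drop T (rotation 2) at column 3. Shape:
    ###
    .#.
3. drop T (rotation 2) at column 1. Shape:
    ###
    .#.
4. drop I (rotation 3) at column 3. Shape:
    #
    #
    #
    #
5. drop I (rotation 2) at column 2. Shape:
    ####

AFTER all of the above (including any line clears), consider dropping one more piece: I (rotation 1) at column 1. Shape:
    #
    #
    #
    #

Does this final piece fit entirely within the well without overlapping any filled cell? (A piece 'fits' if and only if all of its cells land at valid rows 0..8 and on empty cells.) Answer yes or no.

Answer: yes

Derivation:
Drop 1: T rot1 at col 1 lands with bottom-row=0; cleared 0 line(s) (total 0); column heights now [0 3 2 0 0 0], max=3
Drop 2: T rot2 at col 3 lands with bottom-row=0; cleared 0 line(s) (total 0); column heights now [0 3 2 2 2 2], max=3
Drop 3: T rot2 at col 1 lands with bottom-row=2; cleared 0 line(s) (total 0); column heights now [0 4 4 4 2 2], max=4
Drop 4: I rot3 at col 3 lands with bottom-row=4; cleared 0 line(s) (total 0); column heights now [0 4 4 8 2 2], max=8
Drop 5: I rot2 at col 2 lands with bottom-row=8; cleared 0 line(s) (total 0); column heights now [0 4 9 9 9 9], max=9
Test piece I rot1 at col 1 (width 1): heights before test = [0 4 9 9 9 9]; fits = True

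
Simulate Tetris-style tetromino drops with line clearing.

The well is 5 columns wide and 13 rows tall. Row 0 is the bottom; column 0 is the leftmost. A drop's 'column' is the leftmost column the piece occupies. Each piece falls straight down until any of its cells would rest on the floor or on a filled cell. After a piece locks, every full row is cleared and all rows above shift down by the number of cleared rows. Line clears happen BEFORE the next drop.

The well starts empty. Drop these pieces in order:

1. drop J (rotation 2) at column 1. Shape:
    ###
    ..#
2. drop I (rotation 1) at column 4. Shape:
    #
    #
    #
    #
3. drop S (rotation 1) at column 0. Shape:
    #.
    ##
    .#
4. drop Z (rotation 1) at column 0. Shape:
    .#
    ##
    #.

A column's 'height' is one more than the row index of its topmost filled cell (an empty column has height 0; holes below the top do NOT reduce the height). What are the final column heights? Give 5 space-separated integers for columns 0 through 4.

Answer: 7 8 2 2 4

Derivation:
Drop 1: J rot2 at col 1 lands with bottom-row=0; cleared 0 line(s) (total 0); column heights now [0 2 2 2 0], max=2
Drop 2: I rot1 at col 4 lands with bottom-row=0; cleared 0 line(s) (total 0); column heights now [0 2 2 2 4], max=4
Drop 3: S rot1 at col 0 lands with bottom-row=2; cleared 0 line(s) (total 0); column heights now [5 4 2 2 4], max=5
Drop 4: Z rot1 at col 0 lands with bottom-row=5; cleared 0 line(s) (total 0); column heights now [7 8 2 2 4], max=8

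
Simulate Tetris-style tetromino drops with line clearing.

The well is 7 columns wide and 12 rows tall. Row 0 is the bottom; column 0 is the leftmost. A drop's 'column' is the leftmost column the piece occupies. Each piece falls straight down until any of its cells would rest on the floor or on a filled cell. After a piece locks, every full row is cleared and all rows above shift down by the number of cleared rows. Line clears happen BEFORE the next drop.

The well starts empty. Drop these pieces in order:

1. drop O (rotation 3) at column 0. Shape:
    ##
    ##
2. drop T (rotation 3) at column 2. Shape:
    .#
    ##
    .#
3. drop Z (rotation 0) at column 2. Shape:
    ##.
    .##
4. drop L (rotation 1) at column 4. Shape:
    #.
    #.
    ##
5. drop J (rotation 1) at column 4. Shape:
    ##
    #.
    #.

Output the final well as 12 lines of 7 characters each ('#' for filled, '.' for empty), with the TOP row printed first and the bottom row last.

Answer: .......
.......
....##.
....#..
....#..
....#..
....#..
..####.
...##..
...#...
####...
##.#...

Derivation:
Drop 1: O rot3 at col 0 lands with bottom-row=0; cleared 0 line(s) (total 0); column heights now [2 2 0 0 0 0 0], max=2
Drop 2: T rot3 at col 2 lands with bottom-row=0; cleared 0 line(s) (total 0); column heights now [2 2 2 3 0 0 0], max=3
Drop 3: Z rot0 at col 2 lands with bottom-row=3; cleared 0 line(s) (total 0); column heights now [2 2 5 5 4 0 0], max=5
Drop 4: L rot1 at col 4 lands with bottom-row=4; cleared 0 line(s) (total 0); column heights now [2 2 5 5 7 5 0], max=7
Drop 5: J rot1 at col 4 lands with bottom-row=7; cleared 0 line(s) (total 0); column heights now [2 2 5 5 10 10 0], max=10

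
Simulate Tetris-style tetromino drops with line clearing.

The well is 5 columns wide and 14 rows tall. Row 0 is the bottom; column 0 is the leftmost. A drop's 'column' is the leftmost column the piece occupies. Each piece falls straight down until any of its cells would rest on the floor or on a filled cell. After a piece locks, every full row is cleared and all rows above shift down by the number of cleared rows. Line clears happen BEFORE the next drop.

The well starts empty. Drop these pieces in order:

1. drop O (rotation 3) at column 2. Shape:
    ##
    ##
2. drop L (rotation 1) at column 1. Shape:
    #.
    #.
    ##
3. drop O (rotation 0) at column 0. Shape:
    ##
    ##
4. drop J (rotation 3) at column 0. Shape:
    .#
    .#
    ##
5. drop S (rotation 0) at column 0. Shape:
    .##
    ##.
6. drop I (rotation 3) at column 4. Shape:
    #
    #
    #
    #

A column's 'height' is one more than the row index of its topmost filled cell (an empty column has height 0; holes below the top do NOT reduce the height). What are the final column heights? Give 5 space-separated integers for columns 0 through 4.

Drop 1: O rot3 at col 2 lands with bottom-row=0; cleared 0 line(s) (total 0); column heights now [0 0 2 2 0], max=2
Drop 2: L rot1 at col 1 lands with bottom-row=2; cleared 0 line(s) (total 0); column heights now [0 5 3 2 0], max=5
Drop 3: O rot0 at col 0 lands with bottom-row=5; cleared 0 line(s) (total 0); column heights now [7 7 3 2 0], max=7
Drop 4: J rot3 at col 0 lands with bottom-row=7; cleared 0 line(s) (total 0); column heights now [8 10 3 2 0], max=10
Drop 5: S rot0 at col 0 lands with bottom-row=10; cleared 0 line(s) (total 0); column heights now [11 12 12 2 0], max=12
Drop 6: I rot3 at col 4 lands with bottom-row=0; cleared 0 line(s) (total 0); column heights now [11 12 12 2 4], max=12

Answer: 11 12 12 2 4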